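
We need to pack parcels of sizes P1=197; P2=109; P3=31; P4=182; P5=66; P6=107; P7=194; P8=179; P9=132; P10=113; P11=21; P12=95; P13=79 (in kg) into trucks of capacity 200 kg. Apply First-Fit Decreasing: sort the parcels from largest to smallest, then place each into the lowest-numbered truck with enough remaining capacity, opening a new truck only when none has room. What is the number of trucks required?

Sorted descending: 197, 194, 182, 179, 132, 113, 109, 107, 95, 79, 66, 31, 21.
197 kg → truck 1 (remaining 3 kg)
194 kg → truck 2 (remaining 6 kg)
182 kg → truck 3 (remaining 18 kg)
179 kg → truck 4 (remaining 21 kg)
132 kg → truck 5 (remaining 68 kg)
113 kg → truck 6 (remaining 87 kg)
109 kg → truck 7 (remaining 91 kg)
107 kg → truck 8 (remaining 93 kg)
95 kg → truck 9 (remaining 105 kg)
79 kg → truck 6 (remaining 8 kg)
66 kg → truck 5 (remaining 2 kg)
31 kg → truck 7 (remaining 60 kg)
21 kg → truck 4 (remaining 0 kg)

9 trucks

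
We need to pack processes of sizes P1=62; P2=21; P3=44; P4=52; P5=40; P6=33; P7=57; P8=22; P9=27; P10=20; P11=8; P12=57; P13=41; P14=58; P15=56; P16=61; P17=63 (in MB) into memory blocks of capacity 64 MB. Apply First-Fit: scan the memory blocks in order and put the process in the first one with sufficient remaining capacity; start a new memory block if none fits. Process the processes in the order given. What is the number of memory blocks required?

memory block 1: place P1 (62 MB), 2 MB left
memory block 2: place P2 (21 MB), 43 MB left
memory block 3: place P3 (44 MB), 20 MB left
memory block 4: place P4 (52 MB), 12 MB left
memory block 2: place P5 (40 MB), 3 MB left
memory block 5: place P6 (33 MB), 31 MB left
memory block 6: place P7 (57 MB), 7 MB left
memory block 5: place P8 (22 MB), 9 MB left
memory block 7: place P9 (27 MB), 37 MB left
memory block 3: place P10 (20 MB), 0 MB left
memory block 4: place P11 (8 MB), 4 MB left
memory block 8: place P12 (57 MB), 7 MB left
memory block 9: place P13 (41 MB), 23 MB left
memory block 10: place P14 (58 MB), 6 MB left
memory block 11: place P15 (56 MB), 8 MB left
memory block 12: place P16 (61 MB), 3 MB left
memory block 13: place P17 (63 MB), 1 MB left

13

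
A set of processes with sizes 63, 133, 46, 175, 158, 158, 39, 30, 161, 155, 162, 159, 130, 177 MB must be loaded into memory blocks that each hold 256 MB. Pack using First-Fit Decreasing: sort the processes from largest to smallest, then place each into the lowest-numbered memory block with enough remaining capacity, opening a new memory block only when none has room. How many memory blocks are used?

Sorted descending: 177, 175, 162, 161, 159, 158, 158, 155, 133, 130, 63, 46, 39, 30.
177 MB → memory block 1 (remaining 79 MB)
175 MB → memory block 2 (remaining 81 MB)
162 MB → memory block 3 (remaining 94 MB)
161 MB → memory block 4 (remaining 95 MB)
159 MB → memory block 5 (remaining 97 MB)
158 MB → memory block 6 (remaining 98 MB)
158 MB → memory block 7 (remaining 98 MB)
155 MB → memory block 8 (remaining 101 MB)
133 MB → memory block 9 (remaining 123 MB)
130 MB → memory block 10 (remaining 126 MB)
63 MB → memory block 1 (remaining 16 MB)
46 MB → memory block 2 (remaining 35 MB)
39 MB → memory block 3 (remaining 55 MB)
30 MB → memory block 2 (remaining 5 MB)
Final memory blocks: [177,63] [175,46,30] [162,39] [161] [159] [158] [158] [155] [133] [130].

10 memory blocks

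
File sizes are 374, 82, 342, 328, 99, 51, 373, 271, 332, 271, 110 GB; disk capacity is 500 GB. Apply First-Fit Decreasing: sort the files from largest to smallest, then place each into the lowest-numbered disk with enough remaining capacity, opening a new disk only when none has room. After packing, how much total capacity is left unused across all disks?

867

Sorted descending: 374, 373, 342, 332, 328, 271, 271, 110, 99, 82, 51.
374 GB → disk 1 (remaining 126 GB)
373 GB → disk 2 (remaining 127 GB)
342 GB → disk 3 (remaining 158 GB)
332 GB → disk 4 (remaining 168 GB)
328 GB → disk 5 (remaining 172 GB)
271 GB → disk 6 (remaining 229 GB)
271 GB → disk 7 (remaining 229 GB)
110 GB → disk 1 (remaining 16 GB)
99 GB → disk 2 (remaining 28 GB)
82 GB → disk 3 (remaining 76 GB)
51 GB → disk 3 (remaining 25 GB)
7 disks × 500 GB = 3500 GB; used 2633 GB; unused 867 GB.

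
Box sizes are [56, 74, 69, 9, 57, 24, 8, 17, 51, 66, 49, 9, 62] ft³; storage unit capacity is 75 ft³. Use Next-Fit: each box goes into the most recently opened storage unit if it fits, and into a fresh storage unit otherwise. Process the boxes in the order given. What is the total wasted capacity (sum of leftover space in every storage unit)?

56 ft³ → storage unit 1 (remaining 19 ft³)
74 ft³ → storage unit 2 (remaining 1 ft³)
69 ft³ → storage unit 3 (remaining 6 ft³)
9 ft³ → storage unit 4 (remaining 66 ft³)
57 ft³ → storage unit 4 (remaining 9 ft³)
24 ft³ → storage unit 5 (remaining 51 ft³)
8 ft³ → storage unit 5 (remaining 43 ft³)
17 ft³ → storage unit 5 (remaining 26 ft³)
51 ft³ → storage unit 6 (remaining 24 ft³)
66 ft³ → storage unit 7 (remaining 9 ft³)
49 ft³ → storage unit 8 (remaining 26 ft³)
9 ft³ → storage unit 8 (remaining 17 ft³)
62 ft³ → storage unit 9 (remaining 13 ft³)
9 storage units × 75 ft³ = 675 ft³; used 551 ft³; unused 124 ft³.

124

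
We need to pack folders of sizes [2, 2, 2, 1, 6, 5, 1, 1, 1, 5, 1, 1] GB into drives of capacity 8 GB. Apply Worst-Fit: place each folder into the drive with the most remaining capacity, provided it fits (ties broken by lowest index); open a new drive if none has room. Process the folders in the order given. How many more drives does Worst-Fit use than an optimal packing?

0

Worst-Fit: [2,2,2,1] [6,1] [5,1,1] [5,1,1] → 4 drives.
Total size 28 GB; any packing needs at least ⌈28/8⌉ = 4 drives.
So 4 is already optimal.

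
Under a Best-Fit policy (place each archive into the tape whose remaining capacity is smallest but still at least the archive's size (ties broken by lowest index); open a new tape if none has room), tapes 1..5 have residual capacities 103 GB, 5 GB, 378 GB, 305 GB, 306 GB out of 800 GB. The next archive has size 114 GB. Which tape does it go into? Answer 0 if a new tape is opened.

Tapes with room: tape 3 (378 GB), tape 4 (305 GB), tape 5 (306 GB).
Tightest fit is tape 4 with 305 GB free.

4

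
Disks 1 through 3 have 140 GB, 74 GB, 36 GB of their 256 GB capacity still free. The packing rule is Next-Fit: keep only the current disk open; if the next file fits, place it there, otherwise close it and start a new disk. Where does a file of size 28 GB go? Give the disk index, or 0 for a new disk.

Next-Fit only looks at disk 3, which has 36 GB free.
28 GB fits there.

3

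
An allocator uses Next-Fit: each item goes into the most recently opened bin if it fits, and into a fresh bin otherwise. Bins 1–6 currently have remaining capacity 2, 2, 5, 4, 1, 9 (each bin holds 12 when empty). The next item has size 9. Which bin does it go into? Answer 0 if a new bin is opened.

6

Next-Fit only looks at bin 6, which has 9 free.
9 fits there.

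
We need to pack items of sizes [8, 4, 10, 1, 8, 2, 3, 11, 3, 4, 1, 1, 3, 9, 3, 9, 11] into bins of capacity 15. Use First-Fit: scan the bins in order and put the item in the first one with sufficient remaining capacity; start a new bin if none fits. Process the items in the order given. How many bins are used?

7 bins

Put 8 in bin 1; 7 remain.
Put 4 in bin 1; 3 remain.
Put 10 in bin 2; 5 remain.
Put 1 in bin 1; 2 remain.
Put 8 in bin 3; 7 remain.
Put 2 in bin 1; 0 remain.
Put 3 in bin 2; 2 remain.
Put 11 in bin 4; 4 remain.
Put 3 in bin 3; 4 remain.
Put 4 in bin 3; 0 remain.
Put 1 in bin 2; 1 remain.
Put 1 in bin 2; 0 remain.
Put 3 in bin 4; 1 remain.
Put 9 in bin 5; 6 remain.
Put 3 in bin 5; 3 remain.
Put 9 in bin 6; 6 remain.
Put 11 in bin 7; 4 remain.
Final bins: [8,4,1,2] [10,3,1,1] [8,3,4] [11,3] [9,3] [9] [11].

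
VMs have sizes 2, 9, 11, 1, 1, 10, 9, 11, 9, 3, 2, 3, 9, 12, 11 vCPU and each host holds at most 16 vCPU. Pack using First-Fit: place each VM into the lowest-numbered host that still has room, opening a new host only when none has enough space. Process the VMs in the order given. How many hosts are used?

2 vCPU → host 1 (remaining 14 vCPU)
9 vCPU → host 1 (remaining 5 vCPU)
11 vCPU → host 2 (remaining 5 vCPU)
1 vCPU → host 1 (remaining 4 vCPU)
1 vCPU → host 1 (remaining 3 vCPU)
10 vCPU → host 3 (remaining 6 vCPU)
9 vCPU → host 4 (remaining 7 vCPU)
11 vCPU → host 5 (remaining 5 vCPU)
9 vCPU → host 6 (remaining 7 vCPU)
3 vCPU → host 1 (remaining 0 vCPU)
2 vCPU → host 2 (remaining 3 vCPU)
3 vCPU → host 2 (remaining 0 vCPU)
9 vCPU → host 7 (remaining 7 vCPU)
12 vCPU → host 8 (remaining 4 vCPU)
11 vCPU → host 9 (remaining 5 vCPU)

9 hosts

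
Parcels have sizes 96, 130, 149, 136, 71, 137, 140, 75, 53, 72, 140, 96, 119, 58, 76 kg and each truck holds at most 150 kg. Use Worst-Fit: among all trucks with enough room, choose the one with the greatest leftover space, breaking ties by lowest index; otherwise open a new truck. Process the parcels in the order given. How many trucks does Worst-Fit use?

12

96 kg → truck 1 (remaining 54 kg)
130 kg → truck 2 (remaining 20 kg)
149 kg → truck 3 (remaining 1 kg)
136 kg → truck 4 (remaining 14 kg)
71 kg → truck 5 (remaining 79 kg)
137 kg → truck 6 (remaining 13 kg)
140 kg → truck 7 (remaining 10 kg)
75 kg → truck 5 (remaining 4 kg)
53 kg → truck 1 (remaining 1 kg)
72 kg → truck 8 (remaining 78 kg)
140 kg → truck 9 (remaining 10 kg)
96 kg → truck 10 (remaining 54 kg)
119 kg → truck 11 (remaining 31 kg)
58 kg → truck 8 (remaining 20 kg)
76 kg → truck 12 (remaining 74 kg)
Final trucks: [96,53] [130] [149] [136] [71,75] [137] [140] [72,58] [140] [96] [119] [76].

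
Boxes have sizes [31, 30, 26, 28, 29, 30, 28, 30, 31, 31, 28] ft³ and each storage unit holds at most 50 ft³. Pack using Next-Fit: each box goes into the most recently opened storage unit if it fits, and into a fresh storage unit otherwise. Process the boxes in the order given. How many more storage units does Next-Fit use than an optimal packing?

Next-Fit: [31] [30] [26] [28] [29] [30] [28] [30] [31] [31] [28] → 11 storage units.
11 boxes exceed 25 ft³ (half the capacity), and no two of those can share a storage unit, so at least 11 storage units are needed.
So 11 is already optimal.

0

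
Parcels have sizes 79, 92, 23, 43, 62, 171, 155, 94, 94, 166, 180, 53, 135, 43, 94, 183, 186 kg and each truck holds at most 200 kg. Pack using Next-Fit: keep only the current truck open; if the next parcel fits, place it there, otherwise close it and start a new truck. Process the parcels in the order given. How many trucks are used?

11 trucks

truck 1: place 79 kg, 121 kg left
truck 1: place 92 kg, 29 kg left
truck 1: place 23 kg, 6 kg left
truck 2: place 43 kg, 157 kg left
truck 2: place 62 kg, 95 kg left
truck 3: place 171 kg, 29 kg left
truck 4: place 155 kg, 45 kg left
truck 5: place 94 kg, 106 kg left
truck 5: place 94 kg, 12 kg left
truck 6: place 166 kg, 34 kg left
truck 7: place 180 kg, 20 kg left
truck 8: place 53 kg, 147 kg left
truck 8: place 135 kg, 12 kg left
truck 9: place 43 kg, 157 kg left
truck 9: place 94 kg, 63 kg left
truck 10: place 183 kg, 17 kg left
truck 11: place 186 kg, 14 kg left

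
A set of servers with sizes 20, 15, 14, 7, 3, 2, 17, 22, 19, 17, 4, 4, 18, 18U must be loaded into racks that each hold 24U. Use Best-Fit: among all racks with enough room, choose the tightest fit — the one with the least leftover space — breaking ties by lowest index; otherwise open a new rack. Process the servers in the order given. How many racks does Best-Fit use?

rack 1: place 20U, 4U left
rack 2: place 15U, 9U left
rack 3: place 14U, 10U left
rack 2: place 7U, 2U left
rack 1: place 3U, 1U left
rack 2: place 2U, 0U left
rack 4: place 17U, 7U left
rack 5: place 22U, 2U left
rack 6: place 19U, 5U left
rack 7: place 17U, 7U left
rack 6: place 4U, 1U left
rack 4: place 4U, 3U left
rack 8: place 18U, 6U left
rack 9: place 18U, 6U left
Final racks: [20,3] [15,7,2] [14] [17,4] [22] [19,4] [17] [18] [18].

9 racks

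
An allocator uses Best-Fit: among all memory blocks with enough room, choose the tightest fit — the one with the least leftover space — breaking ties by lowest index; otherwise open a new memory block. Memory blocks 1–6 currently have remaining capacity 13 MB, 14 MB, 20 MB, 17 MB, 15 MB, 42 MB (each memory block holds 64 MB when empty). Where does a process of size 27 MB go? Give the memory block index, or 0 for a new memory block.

6

Memory blocks with room: memory block 6 (42 MB).
Tightest fit is memory block 6 with 42 MB free.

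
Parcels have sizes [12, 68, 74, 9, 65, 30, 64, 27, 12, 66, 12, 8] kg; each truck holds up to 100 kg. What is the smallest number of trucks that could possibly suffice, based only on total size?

5 trucks

Total size = 12 + 68 + 74 + 9 + 65 + 30 + 64 + 27 + 12 + 66 + 12 + 8 = 447 kg.
⌈447 / 100⌉ = 5.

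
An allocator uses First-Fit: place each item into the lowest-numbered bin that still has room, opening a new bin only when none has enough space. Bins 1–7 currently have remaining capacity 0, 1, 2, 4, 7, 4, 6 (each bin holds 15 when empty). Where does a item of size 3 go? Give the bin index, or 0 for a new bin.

Bins with room: bin 4 (4), bin 5 (7), bin 6 (4), bin 7 (6).
The first with room is bin 4.

4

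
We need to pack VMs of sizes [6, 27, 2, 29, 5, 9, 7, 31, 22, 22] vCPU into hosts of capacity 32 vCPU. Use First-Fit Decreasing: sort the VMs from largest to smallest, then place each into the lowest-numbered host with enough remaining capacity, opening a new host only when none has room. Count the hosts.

Sorted descending: 31, 29, 27, 22, 22, 9, 7, 6, 5, 2.
Put 31 vCPU in host 1; 1 vCPU remain.
Put 29 vCPU in host 2; 3 vCPU remain.
Put 27 vCPU in host 3; 5 vCPU remain.
Put 22 vCPU in host 4; 10 vCPU remain.
Put 22 vCPU in host 5; 10 vCPU remain.
Put 9 vCPU in host 4; 1 vCPU remain.
Put 7 vCPU in host 5; 3 vCPU remain.
Put 6 vCPU in host 6; 26 vCPU remain.
Put 5 vCPU in host 3; 0 vCPU remain.
Put 2 vCPU in host 2; 1 vCPU remain.
Final hosts: [31] [29,2] [27,5] [22,9] [22,7] [6].

6 hosts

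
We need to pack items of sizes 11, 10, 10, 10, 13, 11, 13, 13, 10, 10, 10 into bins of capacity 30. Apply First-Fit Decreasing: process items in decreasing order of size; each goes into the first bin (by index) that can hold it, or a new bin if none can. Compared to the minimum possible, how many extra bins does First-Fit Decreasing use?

First-Fit Decreasing: [13,13] [13,11] [11,10] [10,10,10] [10,10] → 5 bins.
Total size 121; any packing needs at least ⌈121/30⌉ = 5 bins.
So 5 is already optimal.

0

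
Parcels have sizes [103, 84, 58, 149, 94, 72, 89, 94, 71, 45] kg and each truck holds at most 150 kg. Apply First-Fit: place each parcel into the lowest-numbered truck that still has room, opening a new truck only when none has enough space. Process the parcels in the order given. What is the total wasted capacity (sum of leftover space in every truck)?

103 kg → truck 1 (remaining 47 kg)
84 kg → truck 2 (remaining 66 kg)
58 kg → truck 2 (remaining 8 kg)
149 kg → truck 3 (remaining 1 kg)
94 kg → truck 4 (remaining 56 kg)
72 kg → truck 5 (remaining 78 kg)
89 kg → truck 6 (remaining 61 kg)
94 kg → truck 7 (remaining 56 kg)
71 kg → truck 5 (remaining 7 kg)
45 kg → truck 1 (remaining 2 kg)
7 trucks × 150 kg = 1050 kg; used 859 kg; unused 191 kg.

191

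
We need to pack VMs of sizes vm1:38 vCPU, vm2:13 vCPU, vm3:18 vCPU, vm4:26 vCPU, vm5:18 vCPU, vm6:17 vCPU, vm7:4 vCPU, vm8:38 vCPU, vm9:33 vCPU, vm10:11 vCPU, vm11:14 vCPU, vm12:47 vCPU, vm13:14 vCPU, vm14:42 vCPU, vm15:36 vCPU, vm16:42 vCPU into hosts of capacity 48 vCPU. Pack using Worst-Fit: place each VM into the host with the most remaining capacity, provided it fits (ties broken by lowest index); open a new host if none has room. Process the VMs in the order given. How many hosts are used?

host 1: place vm1 (38 vCPU), 10 vCPU left
host 2: place vm2 (13 vCPU), 35 vCPU left
host 2: place vm3 (18 vCPU), 17 vCPU left
host 3: place vm4 (26 vCPU), 22 vCPU left
host 3: place vm5 (18 vCPU), 4 vCPU left
host 2: place vm6 (17 vCPU), 0 vCPU left
host 1: place vm7 (4 vCPU), 6 vCPU left
host 4: place vm8 (38 vCPU), 10 vCPU left
host 5: place vm9 (33 vCPU), 15 vCPU left
host 5: place vm10 (11 vCPU), 4 vCPU left
host 6: place vm11 (14 vCPU), 34 vCPU left
host 7: place vm12 (47 vCPU), 1 vCPU left
host 6: place vm13 (14 vCPU), 20 vCPU left
host 8: place vm14 (42 vCPU), 6 vCPU left
host 9: place vm15 (36 vCPU), 12 vCPU left
host 10: place vm16 (42 vCPU), 6 vCPU left
Final hosts: [38,4] [13,18,17] [26,18] [38] [33,11] [14,14] [47] [42] [36] [42].

10 hosts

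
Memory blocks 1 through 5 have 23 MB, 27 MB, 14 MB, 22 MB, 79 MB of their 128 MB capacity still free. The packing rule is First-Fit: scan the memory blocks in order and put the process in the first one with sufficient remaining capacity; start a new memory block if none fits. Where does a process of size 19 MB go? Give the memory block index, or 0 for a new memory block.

1

Memory blocks with room: memory block 1 (23 MB), memory block 2 (27 MB), memory block 4 (22 MB), memory block 5 (79 MB).
The first with room is memory block 1.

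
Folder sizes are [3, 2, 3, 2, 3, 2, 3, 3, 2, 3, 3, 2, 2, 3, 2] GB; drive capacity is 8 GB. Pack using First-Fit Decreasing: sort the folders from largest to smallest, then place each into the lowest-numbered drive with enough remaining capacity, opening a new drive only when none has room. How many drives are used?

Sorted descending: 3, 3, 3, 3, 3, 3, 3, 3, 2, 2, 2, 2, 2, 2, 2.
drive 1: place 3 GB, 5 GB left
drive 1: place 3 GB, 2 GB left
drive 2: place 3 GB, 5 GB left
drive 2: place 3 GB, 2 GB left
drive 3: place 3 GB, 5 GB left
drive 3: place 3 GB, 2 GB left
drive 4: place 3 GB, 5 GB left
drive 4: place 3 GB, 2 GB left
drive 1: place 2 GB, 0 GB left
drive 2: place 2 GB, 0 GB left
drive 3: place 2 GB, 0 GB left
drive 4: place 2 GB, 0 GB left
drive 5: place 2 GB, 6 GB left
drive 5: place 2 GB, 4 GB left
drive 5: place 2 GB, 2 GB left
Final drives: [3,3,2] [3,3,2] [3,3,2] [3,3,2] [2,2,2].

5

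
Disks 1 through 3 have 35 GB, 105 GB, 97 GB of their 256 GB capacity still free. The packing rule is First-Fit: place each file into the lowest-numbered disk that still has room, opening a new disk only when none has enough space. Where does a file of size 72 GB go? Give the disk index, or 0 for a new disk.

2

Disks with room: disk 2 (105 GB), disk 3 (97 GB).
The first with room is disk 2.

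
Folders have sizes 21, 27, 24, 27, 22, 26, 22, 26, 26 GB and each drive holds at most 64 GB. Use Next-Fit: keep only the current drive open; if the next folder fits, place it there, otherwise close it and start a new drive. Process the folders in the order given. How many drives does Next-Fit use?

5 drives

Put 21 GB in drive 1; 43 GB remain.
Put 27 GB in drive 1; 16 GB remain.
Put 24 GB in drive 2; 40 GB remain.
Put 27 GB in drive 2; 13 GB remain.
Put 22 GB in drive 3; 42 GB remain.
Put 26 GB in drive 3; 16 GB remain.
Put 22 GB in drive 4; 42 GB remain.
Put 26 GB in drive 4; 16 GB remain.
Put 26 GB in drive 5; 38 GB remain.
Final drives: [21,27] [24,27] [22,26] [22,26] [26].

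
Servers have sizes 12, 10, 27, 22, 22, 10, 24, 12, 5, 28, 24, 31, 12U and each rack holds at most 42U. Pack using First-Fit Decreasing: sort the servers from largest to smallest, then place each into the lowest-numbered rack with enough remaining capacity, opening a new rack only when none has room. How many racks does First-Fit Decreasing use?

7 racks

Sorted descending: 31, 28, 27, 24, 24, 22, 22, 12, 12, 12, 10, 10, 5.
rack 1: place 31U, 11U left
rack 2: place 28U, 14U left
rack 3: place 27U, 15U left
rack 4: place 24U, 18U left
rack 5: place 24U, 18U left
rack 6: place 22U, 20U left
rack 7: place 22U, 20U left
rack 2: place 12U, 2U left
rack 3: place 12U, 3U left
rack 4: place 12U, 6U left
rack 1: place 10U, 1U left
rack 5: place 10U, 8U left
rack 4: place 5U, 1U left
Final racks: [31,10] [28,12] [27,12] [24,12,5] [24,10] [22] [22].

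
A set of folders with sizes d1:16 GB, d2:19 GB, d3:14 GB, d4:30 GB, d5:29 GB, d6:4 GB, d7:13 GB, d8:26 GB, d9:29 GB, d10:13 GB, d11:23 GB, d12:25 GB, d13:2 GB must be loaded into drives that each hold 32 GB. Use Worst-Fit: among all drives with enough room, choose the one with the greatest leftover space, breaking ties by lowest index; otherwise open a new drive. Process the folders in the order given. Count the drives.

9

d1 (16 GB) → drive 1 (remaining 16 GB)
d2 (19 GB) → drive 2 (remaining 13 GB)
d3 (14 GB) → drive 1 (remaining 2 GB)
d4 (30 GB) → drive 3 (remaining 2 GB)
d5 (29 GB) → drive 4 (remaining 3 GB)
d6 (4 GB) → drive 2 (remaining 9 GB)
d7 (13 GB) → drive 5 (remaining 19 GB)
d8 (26 GB) → drive 6 (remaining 6 GB)
d9 (29 GB) → drive 7 (remaining 3 GB)
d10 (13 GB) → drive 5 (remaining 6 GB)
d11 (23 GB) → drive 8 (remaining 9 GB)
d12 (25 GB) → drive 9 (remaining 7 GB)
d13 (2 GB) → drive 2 (remaining 7 GB)
Final drives: [16,14] [19,4,2] [30] [29] [13,13] [26] [29] [23] [25].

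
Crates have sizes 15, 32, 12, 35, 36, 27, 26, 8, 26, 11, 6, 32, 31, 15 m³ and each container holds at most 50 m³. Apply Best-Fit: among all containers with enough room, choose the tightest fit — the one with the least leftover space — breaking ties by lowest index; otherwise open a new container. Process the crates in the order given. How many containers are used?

15 m³ → container 1 (remaining 35 m³)
32 m³ → container 1 (remaining 3 m³)
12 m³ → container 2 (remaining 38 m³)
35 m³ → container 2 (remaining 3 m³)
36 m³ → container 3 (remaining 14 m³)
27 m³ → container 4 (remaining 23 m³)
26 m³ → container 5 (remaining 24 m³)
8 m³ → container 3 (remaining 6 m³)
26 m³ → container 6 (remaining 24 m³)
11 m³ → container 4 (remaining 12 m³)
6 m³ → container 3 (remaining 0 m³)
32 m³ → container 7 (remaining 18 m³)
31 m³ → container 8 (remaining 19 m³)
15 m³ → container 7 (remaining 3 m³)
Final containers: [15,32] [12,35] [36,8,6] [27,11] [26] [26] [32,15] [31].

8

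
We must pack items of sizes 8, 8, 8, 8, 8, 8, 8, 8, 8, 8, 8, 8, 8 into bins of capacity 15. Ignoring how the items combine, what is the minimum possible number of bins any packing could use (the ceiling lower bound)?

Total size = 8 + 8 + 8 + 8 + 8 + 8 + 8 + 8 + 8 + 8 + 8 + 8 + 8 = 104.
⌈104 / 15⌉ = 7.

7 bins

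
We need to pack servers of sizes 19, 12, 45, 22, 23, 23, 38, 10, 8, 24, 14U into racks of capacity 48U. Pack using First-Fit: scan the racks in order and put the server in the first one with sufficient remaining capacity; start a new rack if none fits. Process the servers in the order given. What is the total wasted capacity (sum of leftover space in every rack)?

19U → rack 1 (remaining 29U)
12U → rack 1 (remaining 17U)
45U → rack 2 (remaining 3U)
22U → rack 3 (remaining 26U)
23U → rack 3 (remaining 3U)
23U → rack 4 (remaining 25U)
38U → rack 5 (remaining 10U)
10U → rack 1 (remaining 7U)
8U → rack 4 (remaining 17U)
24U → rack 6 (remaining 24U)
14U → rack 4 (remaining 3U)
6 racks × 48U = 288U; used 238U; unused 50U.

50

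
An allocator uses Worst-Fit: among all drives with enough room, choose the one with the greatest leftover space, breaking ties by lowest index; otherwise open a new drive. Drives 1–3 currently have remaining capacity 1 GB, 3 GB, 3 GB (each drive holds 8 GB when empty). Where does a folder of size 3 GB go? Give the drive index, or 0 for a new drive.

2

Drives with room: drive 2 (3 GB), drive 3 (3 GB).
Most room is drive 2 with 3 GB free.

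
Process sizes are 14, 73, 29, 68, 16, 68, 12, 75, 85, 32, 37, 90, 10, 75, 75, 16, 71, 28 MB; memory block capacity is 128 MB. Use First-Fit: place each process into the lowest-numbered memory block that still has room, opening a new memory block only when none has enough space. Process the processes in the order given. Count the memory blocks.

9

14 MB → memory block 1 (remaining 114 MB)
73 MB → memory block 1 (remaining 41 MB)
29 MB → memory block 1 (remaining 12 MB)
68 MB → memory block 2 (remaining 60 MB)
16 MB → memory block 2 (remaining 44 MB)
68 MB → memory block 3 (remaining 60 MB)
12 MB → memory block 1 (remaining 0 MB)
75 MB → memory block 4 (remaining 53 MB)
85 MB → memory block 5 (remaining 43 MB)
32 MB → memory block 2 (remaining 12 MB)
37 MB → memory block 3 (remaining 23 MB)
90 MB → memory block 6 (remaining 38 MB)
10 MB → memory block 2 (remaining 2 MB)
75 MB → memory block 7 (remaining 53 MB)
75 MB → memory block 8 (remaining 53 MB)
16 MB → memory block 3 (remaining 7 MB)
71 MB → memory block 9 (remaining 57 MB)
28 MB → memory block 4 (remaining 25 MB)
Final memory blocks: [14,73,29,12] [68,16,32,10] [68,37,16] [75,28] [85] [90] [75] [75] [71].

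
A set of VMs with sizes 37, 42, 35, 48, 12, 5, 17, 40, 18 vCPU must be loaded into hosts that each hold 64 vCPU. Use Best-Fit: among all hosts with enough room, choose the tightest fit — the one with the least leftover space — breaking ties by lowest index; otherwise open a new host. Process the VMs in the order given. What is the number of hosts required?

5 hosts

37 vCPU → host 1 (remaining 27 vCPU)
42 vCPU → host 2 (remaining 22 vCPU)
35 vCPU → host 3 (remaining 29 vCPU)
48 vCPU → host 4 (remaining 16 vCPU)
12 vCPU → host 4 (remaining 4 vCPU)
5 vCPU → host 2 (remaining 17 vCPU)
17 vCPU → host 2 (remaining 0 vCPU)
40 vCPU → host 5 (remaining 24 vCPU)
18 vCPU → host 5 (remaining 6 vCPU)
Final hosts: [37] [42,5,17] [35] [48,12] [40,18].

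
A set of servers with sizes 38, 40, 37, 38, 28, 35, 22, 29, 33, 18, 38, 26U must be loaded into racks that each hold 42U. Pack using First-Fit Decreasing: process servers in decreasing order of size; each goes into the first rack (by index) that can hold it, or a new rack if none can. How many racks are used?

Sorted descending: 40, 38, 38, 38, 37, 35, 33, 29, 28, 26, 22, 18.
rack 1: place 40U, 2U left
rack 2: place 38U, 4U left
rack 3: place 38U, 4U left
rack 4: place 38U, 4U left
rack 5: place 37U, 5U left
rack 6: place 35U, 7U left
rack 7: place 33U, 9U left
rack 8: place 29U, 13U left
rack 9: place 28U, 14U left
rack 10: place 26U, 16U left
rack 11: place 22U, 20U left
rack 11: place 18U, 2U left
Final racks: [40] [38] [38] [38] [37] [35] [33] [29] [28] [26] [22,18].

11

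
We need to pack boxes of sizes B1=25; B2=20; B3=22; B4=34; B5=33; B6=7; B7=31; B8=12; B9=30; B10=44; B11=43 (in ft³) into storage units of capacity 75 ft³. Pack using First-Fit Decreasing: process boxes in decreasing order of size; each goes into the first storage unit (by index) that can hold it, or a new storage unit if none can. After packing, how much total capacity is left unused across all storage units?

Sorted descending: 44, 43, 34, 33, 31, 30, 25, 22, 20, 12, 7.
44 ft³ → storage unit 1 (remaining 31 ft³)
43 ft³ → storage unit 2 (remaining 32 ft³)
34 ft³ → storage unit 3 (remaining 41 ft³)
33 ft³ → storage unit 3 (remaining 8 ft³)
31 ft³ → storage unit 1 (remaining 0 ft³)
30 ft³ → storage unit 2 (remaining 2 ft³)
25 ft³ → storage unit 4 (remaining 50 ft³)
22 ft³ → storage unit 4 (remaining 28 ft³)
20 ft³ → storage unit 4 (remaining 8 ft³)
12 ft³ → storage unit 5 (remaining 63 ft³)
7 ft³ → storage unit 3 (remaining 1 ft³)
5 storage units × 75 ft³ = 375 ft³; used 301 ft³; unused 74 ft³.

74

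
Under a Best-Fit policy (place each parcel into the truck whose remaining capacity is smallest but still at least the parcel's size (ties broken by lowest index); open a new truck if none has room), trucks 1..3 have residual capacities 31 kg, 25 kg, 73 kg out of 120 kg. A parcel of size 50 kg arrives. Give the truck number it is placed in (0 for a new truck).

Trucks with room: truck 3 (73 kg).
Tightest fit is truck 3 with 73 kg free.

3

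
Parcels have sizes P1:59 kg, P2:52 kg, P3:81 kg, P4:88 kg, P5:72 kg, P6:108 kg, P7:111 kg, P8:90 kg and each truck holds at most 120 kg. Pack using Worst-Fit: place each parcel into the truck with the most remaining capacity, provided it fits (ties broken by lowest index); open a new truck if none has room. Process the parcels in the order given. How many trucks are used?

truck 1: place P1 (59 kg), 61 kg left
truck 1: place P2 (52 kg), 9 kg left
truck 2: place P3 (81 kg), 39 kg left
truck 3: place P4 (88 kg), 32 kg left
truck 4: place P5 (72 kg), 48 kg left
truck 5: place P6 (108 kg), 12 kg left
truck 6: place P7 (111 kg), 9 kg left
truck 7: place P8 (90 kg), 30 kg left
Final trucks: [59,52] [81] [88] [72] [108] [111] [90].

7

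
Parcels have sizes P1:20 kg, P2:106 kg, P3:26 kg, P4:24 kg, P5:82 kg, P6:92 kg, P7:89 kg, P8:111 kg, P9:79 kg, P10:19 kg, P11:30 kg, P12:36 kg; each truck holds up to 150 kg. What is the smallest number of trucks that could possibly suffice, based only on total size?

5 trucks

Total size = 20 + 106 + 26 + 24 + 82 + 92 + 89 + 111 + 79 + 19 + 30 + 36 = 714 kg.
⌈714 / 150⌉ = 5.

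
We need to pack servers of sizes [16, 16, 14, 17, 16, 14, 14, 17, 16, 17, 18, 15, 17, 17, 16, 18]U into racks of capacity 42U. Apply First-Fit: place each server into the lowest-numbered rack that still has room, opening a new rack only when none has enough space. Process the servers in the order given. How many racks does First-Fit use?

16U → rack 1 (remaining 26U)
16U → rack 1 (remaining 10U)
14U → rack 2 (remaining 28U)
17U → rack 2 (remaining 11U)
16U → rack 3 (remaining 26U)
14U → rack 3 (remaining 12U)
14U → rack 4 (remaining 28U)
17U → rack 4 (remaining 11U)
16U → rack 5 (remaining 26U)
17U → rack 5 (remaining 9U)
18U → rack 6 (remaining 24U)
15U → rack 6 (remaining 9U)
17U → rack 7 (remaining 25U)
17U → rack 7 (remaining 8U)
16U → rack 8 (remaining 26U)
18U → rack 8 (remaining 8U)
Final racks: [16,16] [14,17] [16,14] [14,17] [16,17] [18,15] [17,17] [16,18].

8 racks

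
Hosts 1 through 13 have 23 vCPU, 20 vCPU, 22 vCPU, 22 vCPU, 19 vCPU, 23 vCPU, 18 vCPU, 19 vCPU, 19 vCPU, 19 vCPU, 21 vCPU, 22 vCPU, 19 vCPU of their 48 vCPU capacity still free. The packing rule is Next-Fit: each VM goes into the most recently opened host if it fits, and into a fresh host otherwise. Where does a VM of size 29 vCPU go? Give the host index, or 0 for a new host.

Next-Fit only looks at host 13, which has 19 vCPU free.
29 vCPU does not fit, so a new host is opened.

0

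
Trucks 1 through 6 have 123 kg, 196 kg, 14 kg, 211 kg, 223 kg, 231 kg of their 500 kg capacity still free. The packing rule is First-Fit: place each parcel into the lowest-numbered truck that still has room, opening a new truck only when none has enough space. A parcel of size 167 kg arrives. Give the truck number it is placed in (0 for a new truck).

Trucks with room: truck 2 (196 kg), truck 4 (211 kg), truck 5 (223 kg), truck 6 (231 kg).
The first with room is truck 2.

2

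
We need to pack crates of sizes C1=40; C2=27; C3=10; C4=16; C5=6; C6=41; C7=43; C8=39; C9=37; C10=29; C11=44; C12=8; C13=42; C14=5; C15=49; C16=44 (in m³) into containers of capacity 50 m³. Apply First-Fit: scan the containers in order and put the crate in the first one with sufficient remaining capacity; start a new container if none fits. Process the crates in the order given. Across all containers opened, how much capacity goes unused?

C1 (40 m³) → container 1 (remaining 10 m³)
C2 (27 m³) → container 2 (remaining 23 m³)
C3 (10 m³) → container 1 (remaining 0 m³)
C4 (16 m³) → container 2 (remaining 7 m³)
C5 (6 m³) → container 2 (remaining 1 m³)
C6 (41 m³) → container 3 (remaining 9 m³)
C7 (43 m³) → container 4 (remaining 7 m³)
C8 (39 m³) → container 5 (remaining 11 m³)
C9 (37 m³) → container 6 (remaining 13 m³)
C10 (29 m³) → container 7 (remaining 21 m³)
C11 (44 m³) → container 8 (remaining 6 m³)
C12 (8 m³) → container 3 (remaining 1 m³)
C13 (42 m³) → container 9 (remaining 8 m³)
C14 (5 m³) → container 4 (remaining 2 m³)
C15 (49 m³) → container 10 (remaining 1 m³)
C16 (44 m³) → container 11 (remaining 6 m³)
11 containers × 50 m³ = 550 m³; used 480 m³; unused 70 m³.

70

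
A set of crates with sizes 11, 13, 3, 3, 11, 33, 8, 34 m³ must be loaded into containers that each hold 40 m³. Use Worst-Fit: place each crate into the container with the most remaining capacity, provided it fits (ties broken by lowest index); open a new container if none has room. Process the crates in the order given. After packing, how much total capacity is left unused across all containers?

44

11 m³ → container 1 (remaining 29 m³)
13 m³ → container 1 (remaining 16 m³)
3 m³ → container 1 (remaining 13 m³)
3 m³ → container 1 (remaining 10 m³)
11 m³ → container 2 (remaining 29 m³)
33 m³ → container 3 (remaining 7 m³)
8 m³ → container 2 (remaining 21 m³)
34 m³ → container 4 (remaining 6 m³)
4 containers × 40 m³ = 160 m³; used 116 m³; unused 44 m³.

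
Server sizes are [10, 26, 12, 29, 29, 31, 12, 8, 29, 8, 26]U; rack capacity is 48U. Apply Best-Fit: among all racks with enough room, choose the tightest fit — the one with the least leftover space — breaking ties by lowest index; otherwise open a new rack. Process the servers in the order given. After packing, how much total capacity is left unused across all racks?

10U → rack 1 (remaining 38U)
26U → rack 1 (remaining 12U)
12U → rack 1 (remaining 0U)
29U → rack 2 (remaining 19U)
29U → rack 3 (remaining 19U)
31U → rack 4 (remaining 17U)
12U → rack 4 (remaining 5U)
8U → rack 2 (remaining 11U)
29U → rack 5 (remaining 19U)
8U → rack 2 (remaining 3U)
26U → rack 6 (remaining 22U)
6 racks × 48U = 288U; used 220U; unused 68U.

68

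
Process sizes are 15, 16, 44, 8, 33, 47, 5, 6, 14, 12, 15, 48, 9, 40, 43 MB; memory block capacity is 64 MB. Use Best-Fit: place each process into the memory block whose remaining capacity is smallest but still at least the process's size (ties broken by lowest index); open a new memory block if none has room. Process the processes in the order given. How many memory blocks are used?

7

Put 15 MB in memory block 1; 49 MB remain.
Put 16 MB in memory block 1; 33 MB remain.
Put 44 MB in memory block 2; 20 MB remain.
Put 8 MB in memory block 2; 12 MB remain.
Put 33 MB in memory block 1; 0 MB remain.
Put 47 MB in memory block 3; 17 MB remain.
Put 5 MB in memory block 2; 7 MB remain.
Put 6 MB in memory block 2; 1 MB remain.
Put 14 MB in memory block 3; 3 MB remain.
Put 12 MB in memory block 4; 52 MB remain.
Put 15 MB in memory block 4; 37 MB remain.
Put 48 MB in memory block 5; 16 MB remain.
Put 9 MB in memory block 5; 7 MB remain.
Put 40 MB in memory block 6; 24 MB remain.
Put 43 MB in memory block 7; 21 MB remain.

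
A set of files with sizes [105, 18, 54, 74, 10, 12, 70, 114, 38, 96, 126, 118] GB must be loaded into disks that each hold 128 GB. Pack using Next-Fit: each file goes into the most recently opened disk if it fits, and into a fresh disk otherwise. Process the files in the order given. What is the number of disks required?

105 GB → disk 1 (remaining 23 GB)
18 GB → disk 1 (remaining 5 GB)
54 GB → disk 2 (remaining 74 GB)
74 GB → disk 2 (remaining 0 GB)
10 GB → disk 3 (remaining 118 GB)
12 GB → disk 3 (remaining 106 GB)
70 GB → disk 3 (remaining 36 GB)
114 GB → disk 4 (remaining 14 GB)
38 GB → disk 5 (remaining 90 GB)
96 GB → disk 6 (remaining 32 GB)
126 GB → disk 7 (remaining 2 GB)
118 GB → disk 8 (remaining 10 GB)
Final disks: [105,18] [54,74] [10,12,70] [114] [38] [96] [126] [118].

8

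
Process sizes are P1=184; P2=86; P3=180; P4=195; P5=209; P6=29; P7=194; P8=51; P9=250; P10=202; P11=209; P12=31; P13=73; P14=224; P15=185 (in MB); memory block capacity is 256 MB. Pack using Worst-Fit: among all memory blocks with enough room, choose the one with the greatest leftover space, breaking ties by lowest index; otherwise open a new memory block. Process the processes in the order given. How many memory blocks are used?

11 memory blocks

P1 (184 MB) → memory block 1 (remaining 72 MB)
P2 (86 MB) → memory block 2 (remaining 170 MB)
P3 (180 MB) → memory block 3 (remaining 76 MB)
P4 (195 MB) → memory block 4 (remaining 61 MB)
P5 (209 MB) → memory block 5 (remaining 47 MB)
P6 (29 MB) → memory block 2 (remaining 141 MB)
P7 (194 MB) → memory block 6 (remaining 62 MB)
P8 (51 MB) → memory block 2 (remaining 90 MB)
P9 (250 MB) → memory block 7 (remaining 6 MB)
P10 (202 MB) → memory block 8 (remaining 54 MB)
P11 (209 MB) → memory block 9 (remaining 47 MB)
P12 (31 MB) → memory block 2 (remaining 59 MB)
P13 (73 MB) → memory block 3 (remaining 3 MB)
P14 (224 MB) → memory block 10 (remaining 32 MB)
P15 (185 MB) → memory block 11 (remaining 71 MB)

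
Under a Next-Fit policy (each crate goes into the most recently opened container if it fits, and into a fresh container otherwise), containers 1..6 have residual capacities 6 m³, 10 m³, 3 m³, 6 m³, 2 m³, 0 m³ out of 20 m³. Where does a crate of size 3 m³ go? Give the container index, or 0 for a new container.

0

Next-Fit only looks at container 6, which has 0 m³ free.
3 m³ does not fit, so a new container is opened.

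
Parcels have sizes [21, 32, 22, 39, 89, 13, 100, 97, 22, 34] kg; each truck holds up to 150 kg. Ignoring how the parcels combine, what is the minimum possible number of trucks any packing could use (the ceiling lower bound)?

Total size = 21 + 32 + 22 + 39 + 89 + 13 + 100 + 97 + 22 + 34 = 469 kg.
⌈469 / 150⌉ = 4.

4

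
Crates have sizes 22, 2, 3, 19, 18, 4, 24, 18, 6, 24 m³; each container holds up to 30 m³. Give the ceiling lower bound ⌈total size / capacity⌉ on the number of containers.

Total size = 22 + 2 + 3 + 19 + 18 + 4 + 24 + 18 + 6 + 24 = 140 m³.
⌈140 / 30⌉ = 5.

5 containers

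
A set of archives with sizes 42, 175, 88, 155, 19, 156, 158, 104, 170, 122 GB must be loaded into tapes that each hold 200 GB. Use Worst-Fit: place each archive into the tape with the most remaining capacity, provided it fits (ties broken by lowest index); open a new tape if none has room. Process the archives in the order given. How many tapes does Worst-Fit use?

42 GB → tape 1 (remaining 158 GB)
175 GB → tape 2 (remaining 25 GB)
88 GB → tape 1 (remaining 70 GB)
155 GB → tape 3 (remaining 45 GB)
19 GB → tape 1 (remaining 51 GB)
156 GB → tape 4 (remaining 44 GB)
158 GB → tape 5 (remaining 42 GB)
104 GB → tape 6 (remaining 96 GB)
170 GB → tape 7 (remaining 30 GB)
122 GB → tape 8 (remaining 78 GB)

8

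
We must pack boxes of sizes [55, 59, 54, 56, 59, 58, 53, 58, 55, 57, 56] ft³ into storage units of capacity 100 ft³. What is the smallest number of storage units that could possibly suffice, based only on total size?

7

Total size = 55 + 59 + 54 + 56 + 59 + 58 + 53 + 58 + 55 + 57 + 56 = 620 ft³.
⌈620 / 100⌉ = 7.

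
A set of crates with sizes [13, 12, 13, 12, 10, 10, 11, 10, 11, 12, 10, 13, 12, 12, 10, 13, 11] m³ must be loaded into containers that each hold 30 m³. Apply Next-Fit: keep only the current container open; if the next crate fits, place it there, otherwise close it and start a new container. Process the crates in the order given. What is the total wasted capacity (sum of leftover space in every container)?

container 1: place 13 m³, 17 m³ left
container 1: place 12 m³, 5 m³ left
container 2: place 13 m³, 17 m³ left
container 2: place 12 m³, 5 m³ left
container 3: place 10 m³, 20 m³ left
container 3: place 10 m³, 10 m³ left
container 4: place 11 m³, 19 m³ left
container 4: place 10 m³, 9 m³ left
container 5: place 11 m³, 19 m³ left
container 5: place 12 m³, 7 m³ left
container 6: place 10 m³, 20 m³ left
container 6: place 13 m³, 7 m³ left
container 7: place 12 m³, 18 m³ left
container 7: place 12 m³, 6 m³ left
container 8: place 10 m³, 20 m³ left
container 8: place 13 m³, 7 m³ left
container 9: place 11 m³, 19 m³ left
9 containers × 30 m³ = 270 m³; used 195 m³; unused 75 m³.

75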